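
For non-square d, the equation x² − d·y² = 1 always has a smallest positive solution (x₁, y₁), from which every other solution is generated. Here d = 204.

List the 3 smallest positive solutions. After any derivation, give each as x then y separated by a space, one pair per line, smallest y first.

[14; 3,1,1,6,1,1,3,28] for √204; ℓ=8 ⇒ convergent index 7
step 0: (14, 1)  from 14·(1,0) + (0,1)
step 1: (43, 3)  from 3·(14,1) + (1,0)
…
step 6: (1414, 99)  from 1·(757,53) + (657,46)
step 7: (4999, 350)  from 3·(1414,99) + (757,53)
(x₁, y₁) = (4999, 350);  4999² − 204·350² = 1 ✓
n=2: (4999,350)∘(4999,350) = (4999·4999+204·350·350, 4999·350+350·4999) = (49980001,3499300)
n=3: (49980001,3499300)∘(4999,350) = (4999·49980001+204·350·3499300, 4999·3499300+350·49980001) = (499700044999,34986001050)

4999 350
49980001 3499300
499700044999 34986001050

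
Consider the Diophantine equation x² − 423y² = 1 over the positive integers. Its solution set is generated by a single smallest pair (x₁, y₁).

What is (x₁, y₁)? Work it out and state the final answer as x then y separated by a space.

[20; 1,1,3,4,3,1,1,40] for √423; ℓ=8 ⇒ convergent index 7
i=0: a=20 ⇒ p=20, q=1
i=1: a=1 ⇒ p=21, q=1
i=2: a=1 ⇒ p=41, q=2
i=3: a=3 ⇒ p=144, q=7
i=4: a=4 ⇒ p=617, q=30
i=5: a=3 ⇒ p=1995, q=97
i=6: a=1 ⇒ p=2612, q=127
i=7: a=1 ⇒ p=4607, q=224
fundamental: x₁=4607, y₁=224  (since 21224449 − 423·50176 = 1)

4607 224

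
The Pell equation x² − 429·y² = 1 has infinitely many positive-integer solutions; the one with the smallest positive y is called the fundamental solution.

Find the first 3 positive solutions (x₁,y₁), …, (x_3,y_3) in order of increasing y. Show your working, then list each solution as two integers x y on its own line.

d=429: √d = [20; 1,2,2,9,1,12,1,9,2,2,1,40] (ℓ=12, even), read p_11/q_11
k=0  a_k=20  p_k/q_k = 20/1
…
k=6  a_k=12  p_k/q_k = 19511/942
…
k=10  a_k=2  p_k/q_k = 1085636/52415
k=11  a_k=1  p_k/q_k = 1524095/73584
→ (1524095, 73584).  Check: 1524095²=2322865569025, 429·73584²=2322865569024, difference 1.
k=2:  x_2 = 1524095·1524095+429·73584·73584 = 4645731138049,  y_2 = 1524095·73584+73584·1524095 = 224298012960
k=3:  x_3 = 1524095·4645731138049+429·73584·224298012960 = 14161071197688057215,  y_3 = 1524095·224298012960+73584·4645731138049 = 683702960124468816

1524095 73584
4645731138049 224298012960
14161071197688057215 683702960124468816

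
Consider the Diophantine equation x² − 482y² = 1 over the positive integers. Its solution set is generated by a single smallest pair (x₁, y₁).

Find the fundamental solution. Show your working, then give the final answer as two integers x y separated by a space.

[21; 1,20,1,42] for √482; ℓ=4 ⇒ convergent index 3
k=0  a_k=21  p_k/q_k = 21/1
k=1  a_k=1  p_k/q_k = 22/1
k=2  a_k=20  p_k/q_k = 461/21
k=3  a_k=1  p_k/q_k = 483/22
(x₁, y₁) = (483, 22);  483² − 482·22² = 1 ✓

483 22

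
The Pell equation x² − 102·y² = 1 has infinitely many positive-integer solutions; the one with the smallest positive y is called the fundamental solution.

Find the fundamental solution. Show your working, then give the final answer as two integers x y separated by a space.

d=102: √d = [10; 10,20] (ℓ=2, even), read p_1/q_1
i=0: a=10 ⇒ p=10, q=1
i=1: a=10 ⇒ p=101, q=10
fundamental: x₁=101, y₁=10  (since 10201 − 102·100 = 1)

101 10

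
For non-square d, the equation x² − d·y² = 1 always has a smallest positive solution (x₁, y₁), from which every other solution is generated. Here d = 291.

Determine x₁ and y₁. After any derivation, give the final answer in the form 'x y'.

d=291: √d = [17; 17,34] (ℓ=2, even), read p_1/q_1
step 0: (17, 1)  from 17·(1,0) + (0,1)
step 1: (290, 17)  from 17·(17,1) + (1,0)
(x₁, y₁) = (290, 17);  290² − 291·17² = 1 ✓

290 17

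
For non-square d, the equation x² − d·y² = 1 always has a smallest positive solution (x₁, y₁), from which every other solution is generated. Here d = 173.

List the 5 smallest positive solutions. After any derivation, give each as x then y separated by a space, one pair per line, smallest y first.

√173 → a₀=13, period (6,1,1,6,26); ℓ=5 odd so k=9
i=0: a=13 ⇒ p=13, q=1
…
i=2: a=1 ⇒ p=92, q=7
i=3: a=1 ⇒ p=171, q=13
…
i=5: a=26 ⇒ p=29239, q=2223
i=6: a=6 ⇒ p=176552, q=13423
i=7: a=1 ⇒ p=205791, q=15646
i=8: a=1 ⇒ p=382343, q=29069
i=9: a=6 ⇒ p=2499849, q=190060
fundamental: x₁=2499849, y₁=190060  (since 6249245022801 − 173·36122803600 = 1)
(2499849+190060√173)^2 = 12498490045601 + 950242601880√173
(2499849+190060√173)^3 = 62488675684008728649 + 4750926036134042180√173
(2499849+190060√173)^4 = 312424506839974574118902401 + 23753195401006348176659760√173
(2499849+190060√173)^5 = 1562028181998744709597444087746249 + 118758803540015886040113314710300√173

2499849 190060
12498490045601 950242601880
62488675684008728649 4750926036134042180
312424506839974574118902401 23753195401006348176659760
1562028181998744709597444087746249 118758803540015886040113314710300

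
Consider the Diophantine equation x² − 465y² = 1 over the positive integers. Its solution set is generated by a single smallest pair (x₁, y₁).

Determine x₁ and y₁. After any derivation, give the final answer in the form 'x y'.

15871 736

d=465: √d = [21; 1,1,3,2,2,2,3,1,1,42] (ℓ=10, even), read p_9/q_9
i=0: a=21 ⇒ p=21, q=1
…
i=2: a=1 ⇒ p=43, q=2
…
i=4: a=2 ⇒ p=345, q=16
…
i=8: a=1 ⇒ p=8949, q=415
i=9: a=1 ⇒ p=15871, q=736
(x₁, y₁) = (15871, 736);  15871² − 465·736² = 1 ✓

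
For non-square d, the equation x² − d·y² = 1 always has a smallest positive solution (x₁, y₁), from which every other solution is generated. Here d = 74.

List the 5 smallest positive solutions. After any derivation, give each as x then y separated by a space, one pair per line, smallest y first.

3699 430
27365201 3181140
202447753299 23534073290
1497708451540801 174105071018280
11080046922051092499 1288029291859162150

[8; 1,1,1,1,16] for √74; ℓ=5 ⇒ convergent index 9
k=0  a_k=8  p_k/q_k = 8/1
…
k=2  a_k=1  p_k/q_k = 17/2
k=3  a_k=1  p_k/q_k = 26/3
k=4  a_k=1  p_k/q_k = 43/5
k=5  a_k=16  p_k/q_k = 714/83
k=6  a_k=1  p_k/q_k = 757/88
k=7  a_k=1  p_k/q_k = 1471/171
k=8  a_k=1  p_k/q_k = 2228/259
k=9  a_k=1  p_k/q_k = 3699/430
→ (3699, 430).  Check: 3699²=13682601, 74·430²=13682600, difference 1.
n=2: (3699,430)∘(3699,430) = (3699·3699+74·430·430, 3699·430+430·3699) = (27365201,3181140)
n=3: (27365201,3181140)∘(3699,430) = (3699·27365201+74·430·3181140, 3699·3181140+430·27365201) = (202447753299,23534073290)
n=4: (202447753299,23534073290)∘(3699,430) = (3699·202447753299+74·430·23534073290, 3699·23534073290+430·202447753299) = (1497708451540801,174105071018280)
n=5: (1497708451540801,174105071018280)∘(3699,430) = (3699·1497708451540801+74·430·174105071018280, 3699·174105071018280+430·1497708451540801) = (11080046922051092499,1288029291859162150)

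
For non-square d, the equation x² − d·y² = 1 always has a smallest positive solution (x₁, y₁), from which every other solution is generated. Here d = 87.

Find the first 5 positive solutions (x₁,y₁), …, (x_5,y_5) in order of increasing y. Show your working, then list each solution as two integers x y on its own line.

[9; 3,18] for √87; ℓ=2 ⇒ convergent index 1
i=0: a=9 ⇒ p=9, q=1
i=1: a=3 ⇒ p=28, q=3
(x₁, y₁) = (28, 3);  28² − 87·3² = 1 ✓
n=2: (28,3)∘(28,3) = (28·28+87·3·3, 28·3+3·28) = (1567,168)
n=3: (1567,168)∘(28,3) = (28·1567+87·3·168, 28·168+3·1567) = (87724,9405)
n=4: (87724,9405)∘(28,3) = (28·87724+87·3·9405, 28·9405+3·87724) = (4910977,526512)
n=5: (4910977,526512)∘(28,3) = (28·4910977+87·3·526512, 28·526512+3·4910977) = (274926988,29475267)

28 3
1567 168
87724 9405
4910977 526512
274926988 29475267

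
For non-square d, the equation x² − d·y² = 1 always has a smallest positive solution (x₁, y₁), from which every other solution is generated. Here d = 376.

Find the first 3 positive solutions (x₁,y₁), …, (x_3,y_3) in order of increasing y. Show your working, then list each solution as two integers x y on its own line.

2143295 110532
9187426914049 473805365880
39382732335491159615 2031009343327438668

√376 → a₀=19, period (2,1,1,3,1,…,1,2,38); ℓ=16 even so k=15
step 0: (19, 1)  from 19·(1,0) + (0,1)
step 1: (39, 2)  from 2·(19,1) + (1,0)
step 2: (58, 3)  from 1·(39,2) + (19,1)
step 3: (97, 5)  from 1·(58,3) + (39,2)
step 4: (349, 18)  from 3·(97,5) + (58,3)
…
step 7: (2928, 151)  from 2·(1241,64) + (446,23)
…
step 10: (70621, 3642)  from 2·(28834,1487) + (12953,668)
step 11: (99455, 5129)  from 1·(70621,3642) + (28834,1487)
step 12: (368986, 19029)  from 3·(99455,5129) + (70621,3642)
step 13: (468441, 24158)  from 1·(368986,19029) + (99455,5129)
step 14: (837427, 43187)  from 1·(468441,24158) + (368986,19029)
step 15: (2143295, 110532)  from 2·(837427,43187) + (468441,24158)
(x₁, y₁) = (2143295, 110532);  2143295² − 376·110532² = 1 ✓
n=2: (2143295,110532)∘(2143295,110532) = (2143295·2143295+376·110532·110532, 2143295·110532+110532·2143295) = (9187426914049,473805365880)
n=3: (9187426914049,473805365880)∘(2143295,110532) = (2143295·9187426914049+376·110532·473805365880, 2143295·473805365880+110532·9187426914049) = (39382732335491159615,2031009343327438668)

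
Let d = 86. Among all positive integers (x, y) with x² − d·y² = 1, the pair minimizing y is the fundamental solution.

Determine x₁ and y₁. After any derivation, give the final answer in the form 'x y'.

√86 → a₀=9, period (3,1,1,1,8,1,1,1,3,18); ℓ=10 even so k=9
step 0: (9, 1)  from 9·(1,0) + (0,1)
…
step 3: (65, 7)  from 1·(37,4) + (28,3)
step 4: (102, 11)  from 1·(65,7) + (37,4)
…
step 6: (983, 106)  from 1·(881,95) + (102,11)
…
step 8: (2847, 307)  from 1·(1864,201) + (983,106)
step 9: (10405, 1122)  from 3·(2847,307) + (1864,201)
fundamental: x₁=10405, y₁=1122  (since 108264025 − 86·1258884 = 1)

10405 1122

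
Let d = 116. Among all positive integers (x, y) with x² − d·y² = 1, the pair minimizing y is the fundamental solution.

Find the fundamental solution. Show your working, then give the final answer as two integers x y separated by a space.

√116 → a₀=10, period (1,3,2,1,4,1,2,3,1,20); ℓ=10 even so k=9
k=0  a_k=10  p_k/q_k = 10/1
…
k=2  a_k=3  p_k/q_k = 43/4
k=3  a_k=2  p_k/q_k = 97/9
…
k=7  a_k=2  p_k/q_k = 2251/209
k=8  a_k=3  p_k/q_k = 7550/701
k=9  a_k=1  p_k/q_k = 9801/910
(x₁, y₁) = (9801, 910);  9801² − 116·910² = 1 ✓

9801 910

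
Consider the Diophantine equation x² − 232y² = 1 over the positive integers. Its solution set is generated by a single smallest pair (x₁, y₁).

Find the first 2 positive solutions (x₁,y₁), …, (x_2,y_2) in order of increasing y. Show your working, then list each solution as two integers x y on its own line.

d=232: √d = [15; 4,3,7,3,4,30] (ℓ=6, even), read p_5/q_5
k=0  a_k=15  p_k/q_k = 15/1
k=1  a_k=4  p_k/q_k = 61/4
k=2  a_k=3  p_k/q_k = 198/13
…
k=4  a_k=3  p_k/q_k = 4539/298
k=5  a_k=4  p_k/q_k = 19603/1287
(x₁, y₁) = (19603, 1287);  19603² − 232·1287² = 1 ✓
n=2: (19603,1287)∘(19603,1287) = (19603·19603+232·1287·1287, 19603·1287+1287·19603) = (768555217,50458122)

19603 1287
768555217 50458122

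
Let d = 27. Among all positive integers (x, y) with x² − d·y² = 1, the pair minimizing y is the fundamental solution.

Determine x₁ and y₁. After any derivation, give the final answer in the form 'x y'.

26 5

[5; 5,10] for √27; ℓ=2 ⇒ convergent index 1
a_0=5:  p_0=5·1+0=5,  q_0=5·0+1=1
a_1=5:  p_1=5·5+1=26,  q_1=5·1+0=5
(x₁, y₁) = (26, 5);  26² − 27·5² = 1 ✓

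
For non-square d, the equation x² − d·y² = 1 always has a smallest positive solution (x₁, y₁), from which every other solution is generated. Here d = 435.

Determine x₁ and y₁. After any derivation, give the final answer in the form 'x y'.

146 7

√435 → a₀=20, period (1,5,1,40); ℓ=4 even so k=3
k=0  a_k=20  p_k/q_k = 20/1
…
k=2  a_k=5  p_k/q_k = 125/6
k=3  a_k=1  p_k/q_k = 146/7
(x₁, y₁) = (146, 7);  146² − 435·7² = 1 ✓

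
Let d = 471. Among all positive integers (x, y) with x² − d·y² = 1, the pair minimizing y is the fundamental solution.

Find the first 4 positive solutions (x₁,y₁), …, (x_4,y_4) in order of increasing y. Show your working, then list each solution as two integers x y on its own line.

√471 → a₀=21, period (1,2,2,1,3,…,2,1,42); ℓ=14 even so k=13
i=0: a=21 ⇒ p=21, q=1
i=1: a=1 ⇒ p=22, q=1
…
i=4: a=1 ⇒ p=217, q=10
i=5: a=3 ⇒ p=803, q=37
i=6: a=4 ⇒ p=3429, q=158
i=7: a=14 ⇒ p=48809, q=2249
i=8: a=4 ⇒ p=198665, q=9154
i=9: a=3 ⇒ p=644804, q=29711
i=10: a=1 ⇒ p=843469, q=38865
…
i=12: a=2 ⇒ p=5506953, q=253747
i=13: a=1 ⇒ p=7838695, q=361188
(x₁, y₁) = (7838695, 361188);  7838695² − 471·361188² = 1 ✓
n=2: (7838695,361188)∘(7838695,361188) = (7838695·7838695+471·361188·361188, 7838695·361188+361188·7838695) = (122890278606049,5662485139320)
n=3: (122890278606049,5662485139320)∘(7838695,361188) = (7838695·122890278606049+471·361188·5662485139320, 7838695·5662485139320+361188·122890278606049) = (1926598824915678693415,88772987898323613612)
n=4: (1926598824915678693415,88772987898323613612)∘(7838695,361188) = (7838695·1926598824915678693415+471·361188·88772987898323613612, 7838695·88772987898323613612+361188·1926598824915678693415) = (30204041151744689101078780801,1391728752747293974319493360)

7838695 361188
122890278606049 5662485139320
1926598824915678693415 88772987898323613612
30204041151744689101078780801 1391728752747293974319493360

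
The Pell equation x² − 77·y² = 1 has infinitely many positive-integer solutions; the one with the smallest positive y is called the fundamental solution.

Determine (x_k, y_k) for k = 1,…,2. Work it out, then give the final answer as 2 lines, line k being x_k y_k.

351 40
246401 28080

√77 → a₀=8, period (1,3,2,3,1,16); ℓ=6 even so k=5
a_0=8:  p_0=8·1+0=8,  q_0=8·0+1=1
a_1=1:  p_1=1·8+1=9,  q_1=1·1+0=1
a_2=3:  p_2=3·9+8=35,  q_2=3·1+1=4
…
a_4=3:  p_4=3·79+35=272,  q_4=3·9+4=31
a_5=1:  p_5=1·272+79=351,  q_5=1·31+9=40
fundamental: x₁=351, y₁=40  (since 123201 − 77·1600 = 1)
(351+40√77)^2 = 246401 + 28080√77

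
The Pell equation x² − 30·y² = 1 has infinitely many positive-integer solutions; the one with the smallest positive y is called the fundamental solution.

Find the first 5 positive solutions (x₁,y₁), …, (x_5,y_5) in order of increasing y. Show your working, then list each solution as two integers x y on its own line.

√30 → a₀=5, period (2,10); ℓ=2 even so k=1
a_0=5:  p_0=5·1+0=5,  q_0=5·0+1=1
a_1=2:  p_1=2·5+1=11,  q_1=2·1+0=2
→ (11, 2).  Check: 11²=121, 30·2²=120, difference 1.
k=2:  x_2 = 11·11+30·2·2 = 241,  y_2 = 11·2+2·11 = 44
k=3:  x_3 = 11·241+30·2·44 = 5291,  y_3 = 11·44+2·241 = 966
k=4:  x_4 = 11·5291+30·2·966 = 116161,  y_4 = 11·966+2·5291 = 21208
k=5:  x_5 = 11·116161+30·2·21208 = 2550251,  y_5 = 11·21208+2·116161 = 465610

11 2
241 44
5291 966
116161 21208
2550251 465610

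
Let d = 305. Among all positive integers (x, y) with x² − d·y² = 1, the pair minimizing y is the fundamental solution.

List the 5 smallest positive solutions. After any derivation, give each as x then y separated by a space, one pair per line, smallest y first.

489 28
478241 27384
467719209 26781524
457428908161 26192303088
447365004462249 25616045638540

√305 = [17; 2,6,2,34, …], period ℓ=4 (even) → k=3
k=0  a_k=17  p_k/q_k = 17/1
…
k=2  a_k=6  p_k/q_k = 227/13
k=3  a_k=2  p_k/q_k = 489/28
(x₁, y₁) = (489, 28);  489² − 305·28² = 1 ✓
(489+28√305)^2 = 478241 + 27384√305
(489+28√305)^3 = 467719209 + 26781524√305
(489+28√305)^4 = 457428908161 + 26192303088√305
(489+28√305)^5 = 447365004462249 + 25616045638540√305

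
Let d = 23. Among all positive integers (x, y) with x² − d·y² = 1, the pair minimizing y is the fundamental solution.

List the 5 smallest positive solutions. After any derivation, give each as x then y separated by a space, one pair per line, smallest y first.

[4; 1,3,1,8] for √23; ℓ=4 ⇒ convergent index 3
i=0: a=4 ⇒ p=4, q=1
i=1: a=1 ⇒ p=5, q=1
i=2: a=3 ⇒ p=19, q=4
i=3: a=1 ⇒ p=24, q=5
→ (24, 5).  Check: 24²=576, 23·5²=575, difference 1.
n=2: (24,5)∘(24,5) = (24·24+23·5·5, 24·5+5·24) = (1151,240)
n=3: (1151,240)∘(24,5) = (24·1151+23·5·240, 24·240+5·1151) = (55224,11515)
n=4: (55224,11515)∘(24,5) = (24·55224+23·5·11515, 24·11515+5·55224) = (2649601,552480)
n=5: (2649601,552480)∘(24,5) = (24·2649601+23·5·552480, 24·552480+5·2649601) = (127125624,26507525)

24 5
1151 240
55224 11515
2649601 552480
127125624 26507525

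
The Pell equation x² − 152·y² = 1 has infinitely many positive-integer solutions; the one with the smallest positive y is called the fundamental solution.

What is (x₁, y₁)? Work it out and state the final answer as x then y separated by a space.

[12; 3,24] for √152; ℓ=2 ⇒ convergent index 1
a_0=12:  p_0=12·1+0=12,  q_0=12·0+1=1
a_1=3:  p_1=3·12+1=37,  q_1=3·1+0=3
fundamental: x₁=37, y₁=3  (since 1369 − 152·9 = 1)

37 3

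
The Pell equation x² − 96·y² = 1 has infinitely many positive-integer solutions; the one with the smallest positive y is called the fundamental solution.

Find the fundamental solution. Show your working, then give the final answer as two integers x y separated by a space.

49 5

√96 = [9; 1,3,1,18, …], period ℓ=4 (even) → k=3
i=0: a=9 ⇒ p=9, q=1
…
i=2: a=3 ⇒ p=39, q=4
i=3: a=1 ⇒ p=49, q=5
fundamental: x₁=49, y₁=5  (since 2401 − 96·25 = 1)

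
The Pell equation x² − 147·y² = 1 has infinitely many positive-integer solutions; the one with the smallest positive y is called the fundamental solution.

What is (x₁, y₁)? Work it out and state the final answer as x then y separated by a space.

d=147: √d = [12; 8,24] (ℓ=2, even), read p_1/q_1
k=0  a_k=12  p_k/q_k = 12/1
k=1  a_k=8  p_k/q_k = 97/8
→ (97, 8).  Check: 97²=9409, 147·8²=9408, difference 1.

97 8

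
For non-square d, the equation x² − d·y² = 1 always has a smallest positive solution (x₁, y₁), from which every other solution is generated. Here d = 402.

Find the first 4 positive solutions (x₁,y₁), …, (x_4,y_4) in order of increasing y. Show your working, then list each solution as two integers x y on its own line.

√402 = [20; 20,40, …], period ℓ=2 (even) → k=1
i=0: a=20 ⇒ p=20, q=1
i=1: a=20 ⇒ p=401, q=20
→ (401, 20).  Check: 401²=160801, 402·20²=160800, difference 1.
n=2: (401,20)∘(401,20) = (401·401+402·20·20, 401·20+20·401) = (321601,16040)
n=3: (321601,16040)∘(401,20) = (401·321601+402·20·16040, 401·16040+20·321601) = (257923601,12864060)
n=4: (257923601,12864060)∘(401,20) = (401·257923601+402·20·12864060, 401·12864060+20·257923601) = (206854406401,10316960080)

401 20
321601 16040
257923601 12864060
206854406401 10316960080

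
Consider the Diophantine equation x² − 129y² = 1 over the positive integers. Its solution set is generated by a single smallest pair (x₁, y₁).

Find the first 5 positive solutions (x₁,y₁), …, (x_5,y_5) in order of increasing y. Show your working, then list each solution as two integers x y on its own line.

16855 1484
568182049 50025640
19153416854935 1686364322916
645661681611676801 56847341275472720
21765255267976208106775 1916323872709821068284

√129 = [11; 2,1,3,1,6,1,3,1,2,22, …], period ℓ=10 (even) → k=9
step 0: (11, 1)  from 11·(1,0) + (0,1)
step 1: (23, 2)  from 2·(11,1) + (1,0)
step 2: (34, 3)  from 1·(23,2) + (11,1)
step 3: (125, 11)  from 3·(34,3) + (23,2)
step 4: (159, 14)  from 1·(125,11) + (34,3)
…
step 7: (4793, 422)  from 3·(1238,109) + (1079,95)
step 8: (6031, 531)  from 1·(4793,422) + (1238,109)
step 9: (16855, 1484)  from 2·(6031,531) + (4793,422)
fundamental: x₁=16855, y₁=1484  (since 284091025 − 129·2202256 = 1)
(16855+1484√129)^2 = 568182049 + 50025640√129
(16855+1484√129)^3 = 19153416854935 + 1686364322916√129
(16855+1484√129)^4 = 645661681611676801 + 56847341275472720√129
(16855+1484√129)^5 = 21765255267976208106775 + 1916323872709821068284√129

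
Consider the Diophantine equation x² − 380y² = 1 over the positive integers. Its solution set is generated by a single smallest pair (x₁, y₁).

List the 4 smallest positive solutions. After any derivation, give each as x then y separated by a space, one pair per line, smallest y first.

39 2
3041 156
237159 12166
18495361 948792

d=380: √d = [19; 2,38] (ℓ=2, even), read p_1/q_1
step 0: (19, 1)  from 19·(1,0) + (0,1)
step 1: (39, 2)  from 2·(19,1) + (1,0)
(x₁, y₁) = (39, 2);  39² − 380·2² = 1 ✓
(39+2√380)^2 = 3041 + 156√380
(39+2√380)^3 = 237159 + 12166√380
(39+2√380)^4 = 18495361 + 948792√380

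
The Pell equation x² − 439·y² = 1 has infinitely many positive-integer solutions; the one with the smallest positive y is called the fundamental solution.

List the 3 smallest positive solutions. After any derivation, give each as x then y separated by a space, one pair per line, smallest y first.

[20; 1,19,1,40] for √439; ℓ=4 ⇒ convergent index 3
a_0=20:  p_0=20·1+0=20,  q_0=20·0+1=1
a_1=1:  p_1=1·20+1=21,  q_1=1·1+0=1
a_2=19:  p_2=19·21+20=419,  q_2=19·1+1=20
a_3=1:  p_3=1·419+21=440,  q_3=1·20+1=21
(x₁, y₁) = (440, 21);  440² − 439·21² = 1 ✓
(440+21√439)^2 = 387199 + 18480√439
(440+21√439)^3 = 340734680 + 16262379√439

440 21
387199 18480
340734680 16262379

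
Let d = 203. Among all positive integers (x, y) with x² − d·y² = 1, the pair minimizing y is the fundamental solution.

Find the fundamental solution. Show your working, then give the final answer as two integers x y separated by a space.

√203 → a₀=14, period (4,28); ℓ=2 even so k=1
i=0: a=14 ⇒ p=14, q=1
i=1: a=4 ⇒ p=57, q=4
fundamental: x₁=57, y₁=4  (since 3249 − 203·16 = 1)

57 4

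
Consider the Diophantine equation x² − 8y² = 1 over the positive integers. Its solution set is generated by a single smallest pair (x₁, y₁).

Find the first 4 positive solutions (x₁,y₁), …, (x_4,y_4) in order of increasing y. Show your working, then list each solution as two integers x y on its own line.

d=8: √d = [2; 1,4] (ℓ=2, even), read p_1/q_1
step 0: (2, 1)  from 2·(1,0) + (0,1)
step 1: (3, 1)  from 1·(2,1) + (1,0)
→ (3, 1).  Check: 3²=9, 8·1²=8, difference 1.
(3+1√8)^2 = 17 + 6√8
(3+1√8)^3 = 99 + 35√8
(3+1√8)^4 = 577 + 204√8

3 1
17 6
99 35
577 204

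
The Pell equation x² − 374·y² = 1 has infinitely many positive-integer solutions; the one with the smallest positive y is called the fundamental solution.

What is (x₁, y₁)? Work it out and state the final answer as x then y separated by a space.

3365 174

d=374: √d = [19; 2,1,18,1,2,38] (ℓ=6, even), read p_5/q_5
i=0: a=19 ⇒ p=19, q=1
i=1: a=2 ⇒ p=39, q=2
i=2: a=1 ⇒ p=58, q=3
…
i=4: a=1 ⇒ p=1141, q=59
i=5: a=2 ⇒ p=3365, q=174
→ (3365, 174).  Check: 3365²=11323225, 374·174²=11323224, difference 1.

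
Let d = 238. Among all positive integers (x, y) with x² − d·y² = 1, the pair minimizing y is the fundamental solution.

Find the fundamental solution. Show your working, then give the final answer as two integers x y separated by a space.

√238 → a₀=15, period (2,2,1,14,1,2,2,30); ℓ=8 even so k=7
step 0: (15, 1)  from 15·(1,0) + (0,1)
…
step 2: (77, 5)  from 2·(31,2) + (15,1)
step 3: (108, 7)  from 1·(77,5) + (31,2)
…
step 5: (1697, 110)  from 1·(1589,103) + (108,7)
step 6: (4983, 323)  from 2·(1697,110) + (1589,103)
step 7: (11663, 756)  from 2·(4983,323) + (1697,110)
→ (11663, 756).  Check: 11663²=136025569, 238·756²=136025568, difference 1.

11663 756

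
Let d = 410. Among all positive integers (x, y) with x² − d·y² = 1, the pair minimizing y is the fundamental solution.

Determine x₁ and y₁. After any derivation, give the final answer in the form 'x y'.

81 4

√410 → a₀=20, period (4,40); ℓ=2 even so k=1
i=0: a=20 ⇒ p=20, q=1
i=1: a=4 ⇒ p=81, q=4
→ (81, 4).  Check: 81²=6561, 410·4²=6560, difference 1.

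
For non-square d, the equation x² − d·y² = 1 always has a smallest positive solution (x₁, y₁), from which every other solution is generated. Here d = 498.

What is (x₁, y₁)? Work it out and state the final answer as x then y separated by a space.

179777 8056

d=498: √d = [22; 3,6,22,6,3,44] (ℓ=6, even), read p_5/q_5
a_0=22:  p_0=22·1+0=22,  q_0=22·0+1=1
…
a_3=22:  p_3=22·424+67=9395,  q_3=22·19+3=421
a_4=6:  p_4=6·9395+424=56794,  q_4=6·421+19=2545
a_5=3:  p_5=3·56794+9395=179777,  q_5=3·2545+421=8056
fundamental: x₁=179777, y₁=8056  (since 32319769729 − 498·64899136 = 1)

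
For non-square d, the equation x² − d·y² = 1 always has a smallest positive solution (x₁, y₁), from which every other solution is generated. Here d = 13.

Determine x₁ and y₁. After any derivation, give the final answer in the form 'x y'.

649 180

[3; 1,1,1,1,6] for √13; ℓ=5 ⇒ convergent index 9
step 0: (3, 1)  from 3·(1,0) + (0,1)
step 1: (4, 1)  from 1·(3,1) + (1,0)
…
step 4: (18, 5)  from 1·(11,3) + (7,2)
…
step 8: (393, 109)  from 1·(256,71) + (137,38)
step 9: (649, 180)  from 1·(393,109) + (256,71)
→ (649, 180).  Check: 649²=421201, 13·180²=421200, difference 1.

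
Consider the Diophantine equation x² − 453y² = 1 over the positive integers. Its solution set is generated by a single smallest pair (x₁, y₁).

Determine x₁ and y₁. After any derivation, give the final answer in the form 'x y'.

1653751 77700

d=453: √d = [21; 3,1,1,10,14,10,1,1,3,42] (ℓ=10, even), read p_9/q_9
step 0: (21, 1)  from 21·(1,0) + (0,1)
step 1: (64, 3)  from 3·(21,1) + (1,0)
…
step 3: (149, 7)  from 1·(85,4) + (64,3)
step 4: (1575, 74)  from 10·(149,7) + (85,4)
step 5: (22199, 1043)  from 14·(1575,74) + (149,7)
step 6: (223565, 10504)  from 10·(22199,1043) + (1575,74)
step 7: (245764, 11547)  from 1·(223565,10504) + (22199,1043)
step 8: (469329, 22051)  from 1·(245764,11547) + (223565,10504)
step 9: (1653751, 77700)  from 3·(469329,22051) + (245764,11547)
(x₁, y₁) = (1653751, 77700);  1653751² − 453·77700² = 1 ✓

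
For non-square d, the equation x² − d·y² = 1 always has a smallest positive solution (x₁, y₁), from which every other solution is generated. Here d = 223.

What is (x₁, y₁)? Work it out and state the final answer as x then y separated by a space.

√223 → a₀=14, period (1,13,1,28); ℓ=4 even so k=3
k=0  a_k=14  p_k/q_k = 14/1
k=1  a_k=1  p_k/q_k = 15/1
k=2  a_k=13  p_k/q_k = 209/14
k=3  a_k=1  p_k/q_k = 224/15
fundamental: x₁=224, y₁=15  (since 50176 − 223·225 = 1)

224 15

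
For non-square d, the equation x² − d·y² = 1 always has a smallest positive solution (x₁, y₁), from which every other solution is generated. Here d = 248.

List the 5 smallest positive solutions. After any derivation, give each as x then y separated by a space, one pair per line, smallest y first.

63 4
7937 504
999999 63500
125991937 8000496
15873984063 1007998996

d=248: √d = [15; 1,2,1,30] (ℓ=4, even), read p_3/q_3
k=0  a_k=15  p_k/q_k = 15/1
…
k=2  a_k=2  p_k/q_k = 47/3
k=3  a_k=1  p_k/q_k = 63/4
→ (63, 4).  Check: 63²=3969, 248·4²=3968, difference 1.
n=2: (63,4)∘(63,4) = (63·63+248·4·4, 63·4+4·63) = (7937,504)
n=3: (7937,504)∘(63,4) = (63·7937+248·4·504, 63·504+4·7937) = (999999,63500)
n=4: (999999,63500)∘(63,4) = (63·999999+248·4·63500, 63·63500+4·999999) = (125991937,8000496)
n=5: (125991937,8000496)∘(63,4) = (63·125991937+248·4·8000496, 63·8000496+4·125991937) = (15873984063,1007998996)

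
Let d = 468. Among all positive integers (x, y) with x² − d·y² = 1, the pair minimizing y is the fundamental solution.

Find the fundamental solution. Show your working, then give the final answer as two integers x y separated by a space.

[21; 1,1,1,2,1,1,1,42] for √468; ℓ=8 ⇒ convergent index 7
a_0=21:  p_0=21·1+0=21,  q_0=21·0+1=1
…
a_2=1:  p_2=1·22+21=43,  q_2=1·1+1=2
a_3=1:  p_3=1·43+22=65,  q_3=1·2+1=3
…
a_5=1:  p_5=1·173+65=238,  q_5=1·8+3=11
a_6=1:  p_6=1·238+173=411,  q_6=1·11+8=19
a_7=1:  p_7=1·411+238=649,  q_7=1·19+11=30
fundamental: x₁=649, y₁=30  (since 421201 − 468·900 = 1)

649 30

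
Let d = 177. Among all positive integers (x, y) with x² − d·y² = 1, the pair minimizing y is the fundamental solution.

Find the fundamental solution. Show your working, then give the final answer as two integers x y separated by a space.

62423 4692

d=177: √d = [13; 3,3,2,8,2,3,3,26] (ℓ=8, even), read p_7/q_7
a_0=13:  p_0=13·1+0=13,  q_0=13·0+1=1
a_1=3:  p_1=3·13+1=40,  q_1=3·1+0=3
a_2=3:  p_2=3·40+13=133,  q_2=3·3+1=10
a_3=2:  p_3=2·133+40=306,  q_3=2·10+3=23
…
a_5=2:  p_5=2·2581+306=5468,  q_5=2·194+23=411
a_6=3:  p_6=3·5468+2581=18985,  q_6=3·411+194=1427
a_7=3:  p_7=3·18985+5468=62423,  q_7=3·1427+411=4692
(x₁, y₁) = (62423, 4692);  62423² − 177·4692² = 1 ✓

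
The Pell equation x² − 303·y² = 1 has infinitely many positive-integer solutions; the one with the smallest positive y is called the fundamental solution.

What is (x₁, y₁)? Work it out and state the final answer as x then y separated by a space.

d=303: √d = [17; 2,2,5,2,2,34] (ℓ=6, even), read p_5/q_5
step 0: (17, 1)  from 17·(1,0) + (0,1)
step 1: (35, 2)  from 2·(17,1) + (1,0)
…
step 4: (1027, 59)  from 2·(470,27) + (87,5)
step 5: (2524, 145)  from 2·(1027,59) + (470,27)
fundamental: x₁=2524, y₁=145  (since 6370576 − 303·21025 = 1)

2524 145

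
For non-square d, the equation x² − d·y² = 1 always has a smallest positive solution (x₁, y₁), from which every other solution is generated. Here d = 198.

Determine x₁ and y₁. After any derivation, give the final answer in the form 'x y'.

[14; 14,28] for √198; ℓ=2 ⇒ convergent index 1
k=0  a_k=14  p_k/q_k = 14/1
k=1  a_k=14  p_k/q_k = 197/14
→ (197, 14).  Check: 197²=38809, 198·14²=38808, difference 1.

197 14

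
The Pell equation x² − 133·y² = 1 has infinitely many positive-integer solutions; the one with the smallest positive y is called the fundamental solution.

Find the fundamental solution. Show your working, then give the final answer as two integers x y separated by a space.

2588599 224460

[11; 1,1,7,5,1,…,1,1,22] for √133; ℓ=16 ⇒ convergent index 15
i=0: a=11 ⇒ p=11, q=1
i=1: a=1 ⇒ p=12, q=1
…
i=3: a=7 ⇒ p=173, q=15
i=4: a=5 ⇒ p=888, q=77
i=5: a=1 ⇒ p=1061, q=92
i=6: a=1 ⇒ p=1949, q=169
i=7: a=1 ⇒ p=3010, q=261
i=8: a=2 ⇒ p=7969, q=691
i=9: a=1 ⇒ p=10979, q=952
i=10: a=1 ⇒ p=18948, q=1643
i=11: a=1 ⇒ p=29927, q=2595
…
i=13: a=7 ⇒ p=1210008, q=104921
i=14: a=1 ⇒ p=1378591, q=119539
i=15: a=1 ⇒ p=2588599, q=224460
→ (2588599, 224460).  Check: 2588599²=6700844782801, 133·224460²=6700844782800, difference 1.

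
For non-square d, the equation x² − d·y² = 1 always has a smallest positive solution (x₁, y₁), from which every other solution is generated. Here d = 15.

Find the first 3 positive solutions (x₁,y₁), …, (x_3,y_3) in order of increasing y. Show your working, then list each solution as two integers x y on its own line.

4 1
31 8
244 63

[3; 1,6] for √15; ℓ=2 ⇒ convergent index 1
k=0  a_k=3  p_k/q_k = 3/1
k=1  a_k=1  p_k/q_k = 4/1
fundamental: x₁=4, y₁=1  (since 16 − 15·1 = 1)
(4+1√15)^2 = 31 + 8√15
(4+1√15)^3 = 244 + 63√15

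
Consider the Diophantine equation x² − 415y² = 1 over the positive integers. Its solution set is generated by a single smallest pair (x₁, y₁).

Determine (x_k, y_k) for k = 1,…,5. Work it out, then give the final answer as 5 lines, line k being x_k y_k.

18412804 903849
678062702284831 33284788965192
24970071273761872339444 1225732590794885332887
919538056459614718055705397121 45138347901436822389057205104
33862548008263614468078655355989935124 1662247105585933832332453329850170345

d=415: √d = [20; 2,1,2,4,6,…,1,2,40] (ℓ=16, even), read p_15/q_15
i=0: a=20 ⇒ p=20, q=1
i=1: a=2 ⇒ p=41, q=2
i=2: a=1 ⇒ p=61, q=3
…
i=4: a=4 ⇒ p=713, q=35
i=5: a=6 ⇒ p=4441, q=218
i=6: a=1 ⇒ p=5154, q=253
i=7: a=1 ⇒ p=9595, q=471
i=8: a=3 ⇒ p=33939, q=1666
i=9: a=1 ⇒ p=43534, q=2137
i=10: a=1 ⇒ p=77473, q=3803
…
i=12: a=4 ⇒ p=2110961, q=103623
…
i=14: a=1 ⇒ p=6841255, q=335824
i=15: a=2 ⇒ p=18412804, q=903849
fundamental: x₁=18412804, y₁=903849  (since 339031351142416 − 415·816943014801 = 1)
(x_2, y_2) = (18412804·18412804 + 415·903849·903849, 18412804·903849 + 903849·18412804) = (678062702284831, 33284788965192)
(x_3, y_3) = (18412804·678062702284831 + 415·903849·33284788965192, 18412804·33284788965192 + 903849·678062702284831) = (24970071273761872339444, 1225732590794885332887)
(x_4, y_4) = (18412804·24970071273761872339444 + 415·903849·1225732590794885332887, 18412804·1225732590794885332887 + 903849·24970071273761872339444) = (919538056459614718055705397121, 45138347901436822389057205104)
(x_5, y_5) = (18412804·919538056459614718055705397121 + 415·903849·45138347901436822389057205104, 18412804·45138347901436822389057205104 + 903849·919538056459614718055705397121) = (33862548008263614468078655355989935124, 1662247105585933832332453329850170345)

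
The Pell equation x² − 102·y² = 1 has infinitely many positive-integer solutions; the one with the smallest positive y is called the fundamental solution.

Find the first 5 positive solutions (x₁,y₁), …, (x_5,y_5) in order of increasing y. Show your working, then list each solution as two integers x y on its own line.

√102 = [10; 10,20, …], period ℓ=2 (even) → k=1
a_0=10:  p_0=10·1+0=10,  q_0=10·0+1=1
a_1=10:  p_1=10·10+1=101,  q_1=10·1+0=10
(x₁, y₁) = (101, 10);  101² − 102·10² = 1 ✓
(x_2, y_2) = (101·101 + 102·10·10, 101·10 + 10·101) = (20401, 2020)
(x_3, y_3) = (101·20401 + 102·10·2020, 101·2020 + 10·20401) = (4120901, 408030)
(x_4, y_4) = (101·4120901 + 102·10·408030, 101·408030 + 10·4120901) = (832401601, 82420040)
(x_5, y_5) = (101·832401601 + 102·10·82420040, 101·82420040 + 10·832401601) = (168141002501, 16648440050)

101 10
20401 2020
4120901 408030
832401601 82420040
168141002501 16648440050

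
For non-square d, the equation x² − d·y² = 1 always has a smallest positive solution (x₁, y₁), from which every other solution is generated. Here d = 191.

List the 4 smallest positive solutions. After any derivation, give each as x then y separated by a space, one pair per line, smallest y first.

d=191: √d = [13; 1,4,1,1,3,…,4,1,26] (ℓ=16, even), read p_15/q_15
k=0  a_k=13  p_k/q_k = 13/1
k=1  a_k=1  p_k/q_k = 14/1
k=2  a_k=4  p_k/q_k = 69/5
k=3  a_k=1  p_k/q_k = 83/6
k=4  a_k=1  p_k/q_k = 152/11
k=5  a_k=3  p_k/q_k = 539/39
k=6  a_k=2  p_k/q_k = 1230/89
k=7  a_k=2  p_k/q_k = 2999/217
k=8  a_k=13  p_k/q_k = 40217/2910
k=9  a_k=2  p_k/q_k = 83433/6037
…
k=11  a_k=3  p_k/q_k = 704682/50989
k=12  a_k=1  p_k/q_k = 911765/65973
…
k=14  a_k=4  p_k/q_k = 7377553/533821
k=15  a_k=1  p_k/q_k = 8994000/650783
(x₁, y₁) = (8994000, 650783);  8994000² − 191·650783² = 1 ✓
(8994000+650783√191)^2 = 161784071999999 + 11706284604000√191
(8994000+650783√191)^3 = 2910171887135973018000 + 210572647456751349217√191
(8994000+650783√191)^4 = 52348171905801720863712000001 + 3787780782452031563430792000√191

8994000 650783
161784071999999 11706284604000
2910171887135973018000 210572647456751349217
52348171905801720863712000001 3787780782452031563430792000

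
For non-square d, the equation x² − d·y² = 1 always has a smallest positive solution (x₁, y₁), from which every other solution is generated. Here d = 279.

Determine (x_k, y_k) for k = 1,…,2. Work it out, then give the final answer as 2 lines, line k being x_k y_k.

1520 91
4620799 276640

√279 → a₀=16, period (1,2,2,1,2,2,1,32); ℓ=8 even so k=7
step 0: (16, 1)  from 16·(1,0) + (0,1)
step 1: (17, 1)  from 1·(16,1) + (1,0)
…
step 4: (167, 10)  from 1·(117,7) + (50,3)
step 5: (451, 27)  from 2·(167,10) + (117,7)
step 6: (1069, 64)  from 2·(451,27) + (167,10)
step 7: (1520, 91)  from 1·(1069,64) + (451,27)
fundamental: x₁=1520, y₁=91  (since 2310400 − 279·8281 = 1)
(1520+91√279)^2 = 4620799 + 276640√279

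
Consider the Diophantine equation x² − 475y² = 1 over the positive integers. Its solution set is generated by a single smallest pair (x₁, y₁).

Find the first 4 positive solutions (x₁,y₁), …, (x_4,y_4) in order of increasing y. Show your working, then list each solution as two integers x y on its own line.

[21; 1,3,1,6,2,6,1,3,1,42] for √475; ℓ=10 ⇒ convergent index 9
a_0=21:  p_0=21·1+0=21,  q_0=21·0+1=1
a_1=1:  p_1=1·21+1=22,  q_1=1·1+0=1
a_2=3:  p_2=3·22+21=87,  q_2=3·1+1=4
a_3=1:  p_3=1·87+22=109,  q_3=1·4+1=5
a_4=6:  p_4=6·109+87=741,  q_4=6·5+4=34
a_5=2:  p_5=2·741+109=1591,  q_5=2·34+5=73
a_6=6:  p_6=6·1591+741=10287,  q_6=6·73+34=472
a_7=1:  p_7=1·10287+1591=11878,  q_7=1·472+73=545
a_8=3:  p_8=3·11878+10287=45921,  q_8=3·545+472=2107
a_9=1:  p_9=1·45921+11878=57799,  q_9=1·2107+545=2652
fundamental: x₁=57799, y₁=2652  (since 3340724401 − 475·7033104 = 1)
k=2:  x_2 = 57799·57799+475·2652·2652 = 6681448801,  y_2 = 57799·2652+2652·57799 = 306565896
k=3:  x_3 = 57799·6681448801+475·2652·306565896 = 772362118440199,  y_3 = 57799·306565896+2652·6681448801 = 35438404443156
k=4:  x_4 = 57799·772362118440199+475·2652·35438404443156 = 89283516160768675201,  y_4 = 57799·35438404443156+2652·772362118440199 = 4096608676513381392

57799 2652
6681448801 306565896
772362118440199 35438404443156
89283516160768675201 4096608676513381392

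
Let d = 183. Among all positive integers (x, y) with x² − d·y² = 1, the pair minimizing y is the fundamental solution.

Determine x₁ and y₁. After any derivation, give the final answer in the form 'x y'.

487 36

√183 = [13; 1,1,8,1,1,26, …], period ℓ=6 (even) → k=5
i=0: a=13 ⇒ p=13, q=1
…
i=3: a=8 ⇒ p=230, q=17
i=4: a=1 ⇒ p=257, q=19
i=5: a=1 ⇒ p=487, q=36
fundamental: x₁=487, y₁=36  (since 237169 − 183·1296 = 1)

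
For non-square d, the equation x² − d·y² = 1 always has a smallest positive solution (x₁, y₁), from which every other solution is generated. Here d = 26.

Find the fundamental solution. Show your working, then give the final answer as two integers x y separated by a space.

√26 → a₀=5, period (10); ℓ=1 odd so k=1
k=0  a_k=5  p_k/q_k = 5/1
k=1  a_k=10  p_k/q_k = 51/10
→ (51, 10).  Check: 51²=2601, 26·10²=2600, difference 1.

51 10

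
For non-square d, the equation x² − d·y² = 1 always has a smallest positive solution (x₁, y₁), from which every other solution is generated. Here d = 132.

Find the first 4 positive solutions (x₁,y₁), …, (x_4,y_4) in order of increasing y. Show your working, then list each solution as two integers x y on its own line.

23 2
1057 92
48599 4230
2234497 194488

[11; 2,22] for √132; ℓ=2 ⇒ convergent index 1
step 0: (11, 1)  from 11·(1,0) + (0,1)
step 1: (23, 2)  from 2·(11,1) + (1,0)
fundamental: x₁=23, y₁=2  (since 529 − 132·4 = 1)
(23+2√132)^2 = 1057 + 92√132
(23+2√132)^3 = 48599 + 4230√132
(23+2√132)^4 = 2234497 + 194488√132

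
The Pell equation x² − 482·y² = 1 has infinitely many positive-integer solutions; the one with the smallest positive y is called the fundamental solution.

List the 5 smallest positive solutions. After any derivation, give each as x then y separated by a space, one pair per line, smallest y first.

483 22
466577 21252
450712899 20529410
435388193857 19831388808
420584544552963 19157101059118

√482 = [21; 1,20,1,42, …], period ℓ=4 (even) → k=3
a_0=21:  p_0=21·1+0=21,  q_0=21·0+1=1
a_1=1:  p_1=1·21+1=22,  q_1=1·1+0=1
a_2=20:  p_2=20·22+21=461,  q_2=20·1+1=21
a_3=1:  p_3=1·461+22=483,  q_3=1·21+1=22
fundamental: x₁=483, y₁=22  (since 233289 − 482·484 = 1)
(x_2, y_2) = (483·483 + 482·22·22, 483·22 + 22·483) = (466577, 21252)
(x_3, y_3) = (483·466577 + 482·22·21252, 483·21252 + 22·466577) = (450712899, 20529410)
(x_4, y_4) = (483·450712899 + 482·22·20529410, 483·20529410 + 22·450712899) = (435388193857, 19831388808)
(x_5, y_5) = (483·435388193857 + 482·22·19831388808, 483·19831388808 + 22·435388193857) = (420584544552963, 19157101059118)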